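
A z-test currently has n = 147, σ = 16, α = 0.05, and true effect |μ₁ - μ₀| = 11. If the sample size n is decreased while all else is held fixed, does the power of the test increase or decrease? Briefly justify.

Power decreases: a smaller n inflates the standard error σ/√n, pulling the sampling distribution under H₁ back toward the critical value.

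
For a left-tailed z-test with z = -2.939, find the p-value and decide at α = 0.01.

p = P(Z < -2.939) = Φ(-2.939) ≈ 0.0016. Since p < 0.01, reject H₀ (significant) at α = 0.01.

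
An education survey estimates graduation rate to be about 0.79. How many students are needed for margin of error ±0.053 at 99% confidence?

n = z²p(1-p)/E² = 2.576²×0.79×0.21/0.053² = 391.9 → n = 392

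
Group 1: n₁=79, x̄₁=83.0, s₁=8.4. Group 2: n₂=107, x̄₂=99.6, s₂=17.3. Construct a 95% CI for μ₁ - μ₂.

Difference = -16.6. SE = √(8.4²/79 + 17.3²/107) = 1.921. CI = (-20.37, -12.83)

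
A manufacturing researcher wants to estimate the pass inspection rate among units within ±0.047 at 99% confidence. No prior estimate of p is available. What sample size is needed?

Conservative approach: use p = 0.5 (maximizes p(1-p) = 0.25). n = z²(0.25)/E² = 2.576²×0.25/0.047² = 751.0 → n = 751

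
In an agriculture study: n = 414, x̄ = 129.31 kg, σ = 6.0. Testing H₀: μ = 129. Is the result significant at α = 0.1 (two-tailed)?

z = (129.31 - 129)/(6.0/√414) = 1.051. Since |z| ≤ 1.645, not significant at α = 0.1.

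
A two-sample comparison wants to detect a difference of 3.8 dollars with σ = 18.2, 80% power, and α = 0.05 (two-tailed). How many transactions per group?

n per group = 2(z_α/2 + z_β)²σ²/d² = 2×(1.96 + 0.84)²×18.2²/3.8² = 359.7 → n = 360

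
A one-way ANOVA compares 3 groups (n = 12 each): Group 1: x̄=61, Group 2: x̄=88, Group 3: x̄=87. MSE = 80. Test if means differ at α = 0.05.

Grand mean = 78.67. SS_between = 5624.0, MS_between = 2812.0. F = 35.15, F_crit ≈ 3.285. Reject H₀.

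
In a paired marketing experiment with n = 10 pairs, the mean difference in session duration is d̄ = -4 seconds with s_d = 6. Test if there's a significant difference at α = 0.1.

t = d̄/(s_d/√n) = -4/(6/√10) = -2.108. df = 9, critical t = ±1.833. Reject H₀.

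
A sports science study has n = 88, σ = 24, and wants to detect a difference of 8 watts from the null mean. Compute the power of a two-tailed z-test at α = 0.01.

SE = σ/√n = 24/√88 = 2.558. Non-centrality λ = d/SE = 8/2.558 = 3.127. Power ≈ Φ(λ - z_{α/2}) = Φ(3.127 - 2.576) = Φ(0.551) = 0.709.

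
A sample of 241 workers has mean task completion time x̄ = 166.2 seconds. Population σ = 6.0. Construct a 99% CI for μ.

CI = x̄ ± z*(σ/√n) = 166.2 ± 2.576(6.0/√241) = 166.2 ± 1.0 = (165.2, 167.2)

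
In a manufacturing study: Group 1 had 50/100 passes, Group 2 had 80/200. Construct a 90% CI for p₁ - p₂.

p̂₁ = 0.5, p̂₂ = 0.4. Difference = 0.1. CI = (-0.0, 0.2)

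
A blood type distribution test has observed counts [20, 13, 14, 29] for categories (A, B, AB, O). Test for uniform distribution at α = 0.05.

Expected = 19 each. χ² = Σ(O-E)²/E = 8.526. df = 3, critical value = 7.815. Reject H₀.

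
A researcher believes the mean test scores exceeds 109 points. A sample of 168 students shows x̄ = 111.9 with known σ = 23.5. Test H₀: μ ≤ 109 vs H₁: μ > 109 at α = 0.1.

z = 1.6. Critical value: 1.28. Reject H₀.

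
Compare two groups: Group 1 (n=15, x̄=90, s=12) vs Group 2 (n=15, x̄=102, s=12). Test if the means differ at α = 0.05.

Pooled sp = 12.0. t = -2.739, df = 28. Critical t = ±2.048. Reject H₀.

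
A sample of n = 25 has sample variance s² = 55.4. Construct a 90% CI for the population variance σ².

df = 24. χ²_{0.05} = 36.415, χ²_{0.95} = 13.848. CI for σ² = ((n-1)s²/χ²_{α/2}, (n-1)s²/χ²_{1-α/2}) = (24·55.4/36.415, 24·55.4/13.848) = (36.51, 96.01)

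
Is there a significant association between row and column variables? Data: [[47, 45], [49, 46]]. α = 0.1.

χ² = 0.005. df = 1, critical = 2.706. Fail to reject H₀. No evidence of dependence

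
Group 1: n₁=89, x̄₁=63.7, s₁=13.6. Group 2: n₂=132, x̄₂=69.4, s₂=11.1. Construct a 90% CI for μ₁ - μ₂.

Difference = -5.7. SE = √(13.6²/89 + 11.1²/132) = 1.735. CI = (-8.55, -2.85)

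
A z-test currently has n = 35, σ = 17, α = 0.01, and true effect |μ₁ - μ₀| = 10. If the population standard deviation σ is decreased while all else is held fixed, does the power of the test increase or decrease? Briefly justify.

Power increases: a smaller σ shrinks the standard error σ/√n, moving the sampling distribution under H₁ further from the critical value.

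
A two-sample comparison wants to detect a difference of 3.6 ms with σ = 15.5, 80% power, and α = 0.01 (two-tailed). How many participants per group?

n per group = 2(z_α/2 + z_β)²σ²/d² = 2×(2.576 + 0.84)²×15.5²/3.6² = 432.6 → n = 433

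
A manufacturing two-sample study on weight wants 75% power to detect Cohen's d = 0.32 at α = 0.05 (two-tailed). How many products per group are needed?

z_{α/2} = 1.96, z_β = Φ⁻¹(0.75) = 0.674. For small effect (d = 0.32): n per group = 2(z_{α/2} + z_β)²/d² = 2(1.96 + 0.674)²/0.32² = 135.5 → 136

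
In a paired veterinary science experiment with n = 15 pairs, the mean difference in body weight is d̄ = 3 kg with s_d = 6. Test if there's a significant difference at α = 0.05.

t = d̄/(s_d/√n) = 3/(6/√15) = 1.936. df = 14, critical t = ±2.145. Fail to reject H₀.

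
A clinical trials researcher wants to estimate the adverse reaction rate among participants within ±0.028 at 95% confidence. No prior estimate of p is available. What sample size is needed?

Conservative approach: use p = 0.5 (maximizes p(1-p) = 0.25). n = z²(0.25)/E² = 1.96²×0.25/0.028² = 1225.0 → n = 1225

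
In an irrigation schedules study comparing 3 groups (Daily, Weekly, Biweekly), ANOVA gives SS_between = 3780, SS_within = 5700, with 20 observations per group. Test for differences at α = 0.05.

df_between = 2, df_within = 57. F = MS_between/MS_within = 1890.0/100.0 = 18.9. F_crit ≈ 3.159. Reject H₀. At least one mean differs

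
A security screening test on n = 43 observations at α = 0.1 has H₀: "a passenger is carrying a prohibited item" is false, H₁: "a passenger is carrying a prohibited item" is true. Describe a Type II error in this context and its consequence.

Type II error: failing to reject H₀ when it is false — concluding that a passenger is carrying a prohibited item is not supported when in fact it is. Consequence: letting a prohibited item through — security breach.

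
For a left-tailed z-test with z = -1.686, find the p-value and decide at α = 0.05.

p = P(Z < -1.686) = Φ(-1.686) ≈ 0.0459. Since p < 0.05, reject H₀ (significant) at α = 0.05.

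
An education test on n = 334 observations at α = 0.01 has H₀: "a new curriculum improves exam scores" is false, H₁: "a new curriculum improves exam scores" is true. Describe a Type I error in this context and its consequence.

Type I error: rejecting H₀ when it is true — concluding that a new curriculum improves exam scores when in fact it is not. Consequence: adopting a curriculum that gives no real benefit — disruption for nothing.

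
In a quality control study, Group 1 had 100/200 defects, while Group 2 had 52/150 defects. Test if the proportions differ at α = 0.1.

p̂₁ = 0.5, p̂₂ = 0.347, pooled p̂ = 0.434. z = 2.864. Critical: ±1.645. Reject H₀.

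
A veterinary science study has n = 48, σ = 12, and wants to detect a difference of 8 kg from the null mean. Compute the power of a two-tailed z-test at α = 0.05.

SE = σ/√n = 12/√48 = 1.732. Non-centrality λ = d/SE = 8/1.732 = 4.619. Power ≈ Φ(λ - z_{α/2}) = Φ(4.619 - 1.96) = Φ(2.659) = 0.996.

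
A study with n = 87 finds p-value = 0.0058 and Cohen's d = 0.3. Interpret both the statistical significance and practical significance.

Statistically significant (p = 0.0058 < 0.05). Cohen's d = 0.3 indicates a small effect size. Both statistical and practical significance should be considered.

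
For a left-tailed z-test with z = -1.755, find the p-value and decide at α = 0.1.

p = P(Z < -1.755) = Φ(-1.755) ≈ 0.0396. Since p < 0.1, reject H₀ (significant) at α = 0.1.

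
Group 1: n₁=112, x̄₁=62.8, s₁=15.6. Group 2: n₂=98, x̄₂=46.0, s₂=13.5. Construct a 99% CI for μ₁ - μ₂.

Difference = 16.8. SE = √(15.6²/112 + 13.5²/98) = 2.008. CI = (11.63, 21.97)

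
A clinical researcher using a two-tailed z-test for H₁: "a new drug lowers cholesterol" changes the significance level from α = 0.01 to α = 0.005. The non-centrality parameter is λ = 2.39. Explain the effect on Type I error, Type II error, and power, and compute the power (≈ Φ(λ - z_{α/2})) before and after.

Decreasing α from 0.01 to 0.005:
• Type I error rate decreases (α is the Type I rate by definition).
• Critical value moves from z_{α/2} = 2.576 to 2.807, so power = Φ(λ - z_{α/2}) goes from Φ(2.39 - 2.576) = 0.426 to Φ(2.39 - 2.807) = 0.338.
• Type II error rate β = 1 - power therefore increases (0.574 → 0.662).
Appropriate when false positives are costly — here, approving an ineffective drug — patients take a useless medication and may skip effective alternatives.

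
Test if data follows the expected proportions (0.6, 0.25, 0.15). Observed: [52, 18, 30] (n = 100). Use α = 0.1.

Expected: [60.0, 25.0, 15.0]. χ² = 18.027. df = 2, critical = 4.605. Reject H₀.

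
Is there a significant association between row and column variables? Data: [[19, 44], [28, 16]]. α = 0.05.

χ² = 11.788. df = 1, critical = 3.841. Reject H₀. Variables are dependent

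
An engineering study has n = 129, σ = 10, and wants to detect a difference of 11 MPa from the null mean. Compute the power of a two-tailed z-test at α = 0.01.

SE = σ/√n = 10/√129 = 0.88. Non-centrality λ = d/SE = 11/0.88 = 12.494. Power ≈ Φ(λ - z_{α/2}) = Φ(12.494 - 2.576) = Φ(9.918) = 1.0.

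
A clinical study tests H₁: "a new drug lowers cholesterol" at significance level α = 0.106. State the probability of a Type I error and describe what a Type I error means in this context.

P(Type I error) = α = 0.106. A Type I error is rejecting H₀ when H₀ is actually true (false positive) — here, concluding that a new drug lowers cholesterol when in fact this is not the case. Consequence: approving an ineffective drug — patients take a useless medication and may skip effective alternatives.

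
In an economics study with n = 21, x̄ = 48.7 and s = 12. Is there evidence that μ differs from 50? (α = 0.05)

t = (x̄ - μ₀)/(s/√n) = (48.7 - 50)/(12/√21) = -0.496. df = 20, critical t = ±2.086. Fail to reject H₀.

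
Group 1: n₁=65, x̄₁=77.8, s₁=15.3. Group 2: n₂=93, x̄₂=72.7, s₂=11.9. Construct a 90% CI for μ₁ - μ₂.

Difference = 5.1. SE = √(15.3²/65 + 11.9²/93) = 2.264. CI = (1.38, 8.82)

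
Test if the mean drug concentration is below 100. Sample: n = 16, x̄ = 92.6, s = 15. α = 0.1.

t = (92.6 - 100)/(15/√16) = -1.973, df = 15. Critical t = -1.341. Reject H₀.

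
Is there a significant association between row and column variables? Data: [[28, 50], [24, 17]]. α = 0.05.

χ² = 5.598. df = 1, critical = 3.841. Reject H₀. Variables are dependent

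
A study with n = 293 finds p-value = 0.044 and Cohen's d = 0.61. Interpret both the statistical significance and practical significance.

Statistically significant (p = 0.044 < 0.05). Cohen's d = 0.61 indicates a medium effect size. Both statistical and practical significance should be considered.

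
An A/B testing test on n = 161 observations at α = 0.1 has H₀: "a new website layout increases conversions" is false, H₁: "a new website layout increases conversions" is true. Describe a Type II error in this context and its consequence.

Type II error: failing to reject H₀ when it is false — concluding that a new website layout increases conversions is not supported when in fact it is. Consequence: discarding a layout that would have improved conversions — lost revenue.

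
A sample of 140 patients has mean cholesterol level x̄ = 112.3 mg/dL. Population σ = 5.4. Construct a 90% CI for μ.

CI = x̄ ± z*(σ/√n) = 112.3 ± 1.645(5.4/√140) = 112.3 ± 0.75 = (111.55, 113.05)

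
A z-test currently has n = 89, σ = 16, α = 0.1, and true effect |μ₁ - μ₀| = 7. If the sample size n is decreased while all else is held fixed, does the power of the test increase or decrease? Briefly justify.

Power decreases: a smaller n inflates the standard error σ/√n, pulling the sampling distribution under H₁ back toward the critical value.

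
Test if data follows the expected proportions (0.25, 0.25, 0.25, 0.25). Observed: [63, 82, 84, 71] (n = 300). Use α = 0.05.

Expected: [75.0, 75.0, 75.0, 75.0]. χ² = 3.867. df = 3, critical = 7.815. Fail to reject H₀.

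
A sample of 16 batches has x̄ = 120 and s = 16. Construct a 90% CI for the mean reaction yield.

CI = x̄ ± t*(s/√n) = 120 ± 1.753(16/√16) = (112.99, 127.01)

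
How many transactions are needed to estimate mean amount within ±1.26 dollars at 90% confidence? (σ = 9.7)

n = (z*σ/E)² = (1.645×9.7/1.26)² = 160.4 → n = 161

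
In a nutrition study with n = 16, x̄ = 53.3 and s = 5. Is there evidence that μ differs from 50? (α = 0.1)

t = (x̄ - μ₀)/(s/√n) = (53.3 - 50)/(5/√16) = 2.64. df = 15, critical t = ±1.753. Reject H₀.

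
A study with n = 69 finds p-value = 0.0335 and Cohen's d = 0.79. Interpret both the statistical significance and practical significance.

Statistically significant (p = 0.0335 < 0.05). Cohen's d = 0.79 indicates a medium effect size. Both statistical and practical significance should be considered.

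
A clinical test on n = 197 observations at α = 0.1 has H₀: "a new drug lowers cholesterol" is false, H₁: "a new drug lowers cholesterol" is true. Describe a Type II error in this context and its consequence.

Type II error: failing to reject H₀ when it is false — concluding that a new drug lowers cholesterol is not supported when in fact it is. Consequence: shelving an effective drug — patients miss out on a treatment that would have helped.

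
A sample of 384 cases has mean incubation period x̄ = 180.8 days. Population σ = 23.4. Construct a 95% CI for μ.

CI = x̄ ± z*(σ/√n) = 180.8 ± 1.96(23.4/√384) = 180.8 ± 2.34 = (178.46, 183.14)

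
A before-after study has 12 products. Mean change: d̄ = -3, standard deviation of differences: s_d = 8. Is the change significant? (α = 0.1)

t = d̄/(s_d/√n) = -3/(8/√12) = -1.299. df = 11, critical t = ±1.796. Fail to reject H₀.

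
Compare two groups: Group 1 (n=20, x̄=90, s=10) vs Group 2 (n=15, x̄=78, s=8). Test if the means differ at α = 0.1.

Pooled sp = 9.2. t = 3.817, df = 33. Critical t = ±1.692. Reject H₀.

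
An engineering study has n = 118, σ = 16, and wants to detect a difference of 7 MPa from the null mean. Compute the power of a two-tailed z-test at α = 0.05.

SE = σ/√n = 16/√118 = 1.473. Non-centrality λ = d/SE = 7/1.473 = 4.752. Power ≈ Φ(λ - z_{α/2}) = Φ(4.752 - 1.96) = Φ(2.792) = 0.997.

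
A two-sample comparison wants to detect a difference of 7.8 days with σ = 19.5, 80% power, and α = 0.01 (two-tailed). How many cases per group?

n per group = 2(z_α/2 + z_β)²σ²/d² = 2×(2.576 + 0.84)²×19.5²/7.8² = 145.9 → n = 146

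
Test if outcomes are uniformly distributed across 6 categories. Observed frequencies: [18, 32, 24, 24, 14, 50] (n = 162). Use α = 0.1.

Expected = 27 each. χ² = Σ(O-E)²/E = 30.444. df = 5, critical value = 9.236. Reject H₀.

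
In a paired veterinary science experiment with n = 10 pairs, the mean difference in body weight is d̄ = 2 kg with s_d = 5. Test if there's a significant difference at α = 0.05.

t = d̄/(s_d/√n) = 2/(5/√10) = 1.265. df = 9, critical t = ±2.262. Fail to reject H₀.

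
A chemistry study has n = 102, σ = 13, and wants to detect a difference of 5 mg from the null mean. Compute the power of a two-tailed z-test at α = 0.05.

SE = σ/√n = 13/√102 = 1.287. Non-centrality λ = d/SE = 5/1.287 = 3.884. Power ≈ Φ(λ - z_{α/2}) = Φ(3.884 - 1.96) = Φ(1.924) = 0.973.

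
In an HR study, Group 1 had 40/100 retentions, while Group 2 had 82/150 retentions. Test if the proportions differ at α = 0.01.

p̂₁ = 0.4, p̂₂ = 0.547, pooled p̂ = 0.488. z = -2.273. Critical: ±2.576. Fail to reject H₀.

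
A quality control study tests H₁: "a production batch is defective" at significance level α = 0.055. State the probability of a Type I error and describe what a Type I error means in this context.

P(Type I error) = α = 0.055. A Type I error is rejecting H₀ when H₀ is actually true (false positive) — here, concluding that a production batch is defective when in fact this is not the case. Consequence: scrapping a good batch — wasted material and cost for no reason.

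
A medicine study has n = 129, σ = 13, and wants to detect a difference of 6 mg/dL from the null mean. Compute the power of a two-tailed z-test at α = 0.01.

SE = σ/√n = 13/√129 = 1.145. Non-centrality λ = d/SE = 6/1.145 = 5.242. Power ≈ Φ(λ - z_{α/2}) = Φ(5.242 - 2.576) = Φ(2.666) = 0.996.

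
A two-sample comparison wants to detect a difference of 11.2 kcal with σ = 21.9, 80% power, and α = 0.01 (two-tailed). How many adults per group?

n per group = 2(z_α/2 + z_β)²σ²/d² = 2×(2.576 + 0.84)²×21.9²/11.2² = 89.2 → n = 90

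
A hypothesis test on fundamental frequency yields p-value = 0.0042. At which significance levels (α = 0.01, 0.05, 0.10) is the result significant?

p = 0.0042. Significant at: α = 0.01, 0.05, 0.1.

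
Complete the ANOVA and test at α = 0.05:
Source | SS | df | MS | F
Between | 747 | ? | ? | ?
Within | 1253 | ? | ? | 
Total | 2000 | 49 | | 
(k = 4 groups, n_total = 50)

df_between = 3, df_within = 46. MS_between = 249.0, MS_within = 27.24. F = 9.141, F_crit ≈ 2.807. Reject H₀.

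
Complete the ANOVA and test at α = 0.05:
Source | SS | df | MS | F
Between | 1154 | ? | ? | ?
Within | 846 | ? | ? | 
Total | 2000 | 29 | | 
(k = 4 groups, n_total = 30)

df_between = 3, df_within = 26. MS_between = 384.67, MS_within = 32.54. F = 11.822, F_crit ≈ 2.975. Reject H₀.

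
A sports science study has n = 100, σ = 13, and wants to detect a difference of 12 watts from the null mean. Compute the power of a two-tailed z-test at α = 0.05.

SE = σ/√n = 13/√100 = 1.3. Non-centrality λ = d/SE = 12/1.3 = 9.231. Power ≈ Φ(λ - z_{α/2}) = Φ(9.231 - 1.96) = Φ(7.271) = 1.0.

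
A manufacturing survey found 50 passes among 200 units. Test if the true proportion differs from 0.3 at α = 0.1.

p̂ = 0.25, p₀ = 0.3. z = (p̂ - p₀)/√(p₀(1-p₀)/n) = -1.543. Critical: ±1.645. Fail to reject H₀.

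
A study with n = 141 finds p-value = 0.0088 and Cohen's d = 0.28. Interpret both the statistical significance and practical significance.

Statistically significant (p = 0.0088 < 0.05). Cohen's d = 0.28 indicates a small effect size. Both statistical and practical significance should be considered.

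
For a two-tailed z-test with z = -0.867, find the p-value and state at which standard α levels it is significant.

p = 2·P(Z > |-0.867|) = 2·(1 - Φ(0.867)) ≈ 0.3859. Not significant at any standard level.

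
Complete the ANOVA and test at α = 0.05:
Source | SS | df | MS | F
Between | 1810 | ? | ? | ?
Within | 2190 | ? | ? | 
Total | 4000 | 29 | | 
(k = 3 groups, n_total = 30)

df_between = 2, df_within = 27. MS_between = 905.0, MS_within = 81.11. F = 11.158, F_crit ≈ 3.354. Reject H₀.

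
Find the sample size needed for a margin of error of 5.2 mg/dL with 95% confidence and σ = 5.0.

n = (z*σ/E)² = (1.96×5.0/5.2)² = 3.6 → n = 4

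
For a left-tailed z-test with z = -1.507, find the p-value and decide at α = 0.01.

p = P(Z < -1.507) = Φ(-1.507) ≈ 0.0659. Since p ≥ 0.01, fail to reject H₀ (not significant) at α = 0.01.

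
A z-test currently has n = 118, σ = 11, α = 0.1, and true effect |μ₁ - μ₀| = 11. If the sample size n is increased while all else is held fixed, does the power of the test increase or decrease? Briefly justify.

Power increases: a larger n shrinks the standard error σ/√n, moving the sampling distribution under H₁ further from the critical value.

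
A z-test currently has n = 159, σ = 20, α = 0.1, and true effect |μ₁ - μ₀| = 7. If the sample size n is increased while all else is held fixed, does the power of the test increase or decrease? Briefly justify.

Power increases: a larger n shrinks the standard error σ/√n, moving the sampling distribution under H₁ further from the critical value.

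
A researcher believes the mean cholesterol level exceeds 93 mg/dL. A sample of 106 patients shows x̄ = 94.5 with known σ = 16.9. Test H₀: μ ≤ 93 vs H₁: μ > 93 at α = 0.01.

z = 0.914. Critical value: 2.33. Fail to reject H₀.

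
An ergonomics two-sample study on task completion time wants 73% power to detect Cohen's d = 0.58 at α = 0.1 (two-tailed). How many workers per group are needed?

z_{α/2} = 1.645, z_β = Φ⁻¹(0.73) = 0.613. For medium effect (d = 0.58): n per group = 2(z_{α/2} + z_β)²/d² = 2(1.645 + 0.613)²/0.58² = 30.3 → 31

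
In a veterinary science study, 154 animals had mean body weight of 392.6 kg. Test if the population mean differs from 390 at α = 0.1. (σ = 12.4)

z = (x̄ - μ₀)/(σ/√n) = (392.6 - 390)/(12.4/√154) = 2.602. Critical value: ±1.645. Since |2.602| > 1.645, Reject H₀.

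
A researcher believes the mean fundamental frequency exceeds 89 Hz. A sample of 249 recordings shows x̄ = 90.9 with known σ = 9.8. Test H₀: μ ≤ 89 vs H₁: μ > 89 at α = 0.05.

z = 3.059. Critical value: 1.645. Reject H₀.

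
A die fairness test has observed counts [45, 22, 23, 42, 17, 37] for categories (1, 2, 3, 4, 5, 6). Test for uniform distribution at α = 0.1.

Expected = 31 each. χ² = Σ(O-E)²/E = 22.387. df = 5, critical value = 9.236. Reject H₀.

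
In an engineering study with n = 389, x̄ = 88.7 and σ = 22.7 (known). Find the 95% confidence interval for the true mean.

CI = x̄ ± z*(σ/√n) = 88.7 ± 1.96(22.7/√389) = 88.7 ± 2.26 = (86.44, 90.96)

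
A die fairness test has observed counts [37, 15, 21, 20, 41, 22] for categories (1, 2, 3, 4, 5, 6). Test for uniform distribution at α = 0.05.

Expected = 26 each. χ² = Σ(O-E)²/E = 20.923. df = 5, critical value = 11.07. Reject H₀.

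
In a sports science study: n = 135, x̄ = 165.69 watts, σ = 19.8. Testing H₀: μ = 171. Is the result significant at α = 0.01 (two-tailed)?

z = (165.69 - 171)/(19.8/√135) = -3.116. Since |z| > 2.576, significant at α = 0.01.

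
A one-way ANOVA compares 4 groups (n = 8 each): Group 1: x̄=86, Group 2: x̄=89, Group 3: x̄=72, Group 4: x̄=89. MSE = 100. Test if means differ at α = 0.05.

Grand mean = 84.0. SS_between = 1584.0, MS_between = 528.0. F = 5.28, F_crit ≈ 2.947. Reject H₀.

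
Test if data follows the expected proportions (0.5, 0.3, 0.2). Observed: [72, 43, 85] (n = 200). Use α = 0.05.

Expected: [100.0, 60.0, 40.0]. χ² = 63.282. df = 2, critical = 5.991. Reject H₀.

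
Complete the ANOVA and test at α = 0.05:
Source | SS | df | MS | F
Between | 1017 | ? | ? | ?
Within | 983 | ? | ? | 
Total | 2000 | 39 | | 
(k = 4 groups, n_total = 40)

df_between = 3, df_within = 36. MS_between = 339.0, MS_within = 27.31. F = 12.415, F_crit ≈ 2.866. Reject H₀.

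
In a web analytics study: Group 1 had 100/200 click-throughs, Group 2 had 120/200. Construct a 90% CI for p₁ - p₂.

p̂₁ = 0.5, p̂₂ = 0.6. Difference = -0.1. CI = (-0.181, -0.019)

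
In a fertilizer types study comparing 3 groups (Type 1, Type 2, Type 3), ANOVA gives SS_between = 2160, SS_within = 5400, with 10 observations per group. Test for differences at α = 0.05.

df_between = 2, df_within = 27. F = MS_between/MS_within = 1080.0/200.0 = 5.4. F_crit ≈ 3.354. Reject H₀. At least one mean differs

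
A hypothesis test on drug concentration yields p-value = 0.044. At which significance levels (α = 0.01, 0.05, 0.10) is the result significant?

p = 0.044. Significant at: α = 0.05, 0.1.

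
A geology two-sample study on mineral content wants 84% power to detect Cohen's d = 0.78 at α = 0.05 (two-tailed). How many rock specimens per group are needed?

z_{α/2} = 1.96, z_β = Φ⁻¹(0.84) = 0.994. For medium effect (d = 0.78): n per group = 2(z_{α/2} + z_β)²/d² = 2(1.96 + 0.994)²/0.78² = 28.7 → 29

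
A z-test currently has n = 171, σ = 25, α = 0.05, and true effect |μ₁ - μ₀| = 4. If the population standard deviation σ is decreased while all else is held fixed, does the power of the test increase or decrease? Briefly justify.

Power increases: a smaller σ shrinks the standard error σ/√n, moving the sampling distribution under H₁ further from the critical value.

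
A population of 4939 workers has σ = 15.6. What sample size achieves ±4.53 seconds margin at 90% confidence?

Without FPC: n₀ = (1.645×15.6/4.53)² = 32.091. With FPC: n = n₀N/(n₀+N-1) = 31.9 → n = 32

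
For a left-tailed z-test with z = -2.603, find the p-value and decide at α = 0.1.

p = P(Z < -2.603) = Φ(-2.603) ≈ 0.0046. Since p < 0.1, reject H₀ (significant) at α = 0.1.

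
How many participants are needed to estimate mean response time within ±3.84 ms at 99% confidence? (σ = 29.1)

n = (z*σ/E)² = (2.576×29.1/3.84)² = 381.1 → n = 382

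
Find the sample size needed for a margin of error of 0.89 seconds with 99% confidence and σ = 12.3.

n = (z*σ/E)² = (2.576×12.3/0.89)² = 1267.4 → n = 1268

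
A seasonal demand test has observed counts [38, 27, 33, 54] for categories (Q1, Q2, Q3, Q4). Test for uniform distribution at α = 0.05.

Expected = 38 each. χ² = Σ(O-E)²/E = 10.579. df = 3, critical value = 7.815. Reject H₀.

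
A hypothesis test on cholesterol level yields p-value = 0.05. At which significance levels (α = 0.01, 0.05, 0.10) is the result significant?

p = 0.05. Significant at: α = 0.1.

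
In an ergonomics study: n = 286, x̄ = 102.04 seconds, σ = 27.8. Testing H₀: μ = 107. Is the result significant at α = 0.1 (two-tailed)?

z = (102.04 - 107)/(27.8/√286) = -3.017. Since |z| > 1.645, significant at α = 0.1.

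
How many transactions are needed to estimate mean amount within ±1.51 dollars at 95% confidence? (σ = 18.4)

n = (z*σ/E)² = (1.96×18.4/1.51)² = 570.4 → n = 571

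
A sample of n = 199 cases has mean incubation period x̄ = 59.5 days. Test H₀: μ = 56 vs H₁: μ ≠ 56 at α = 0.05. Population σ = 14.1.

z = (x̄ - μ₀)/(σ/√n) = (59.5 - 56)/(14.1/√199) = 3.502. Critical value: ±1.96. Since |3.502| > 1.96, Reject H₀.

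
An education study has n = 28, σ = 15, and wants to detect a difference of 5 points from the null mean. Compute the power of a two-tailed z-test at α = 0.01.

SE = σ/√n = 15/√28 = 2.835. Non-centrality λ = d/SE = 5/2.835 = 1.764. Power ≈ Φ(λ - z_{α/2}) = Φ(1.764 - 2.576) = Φ(-0.812) = 0.208.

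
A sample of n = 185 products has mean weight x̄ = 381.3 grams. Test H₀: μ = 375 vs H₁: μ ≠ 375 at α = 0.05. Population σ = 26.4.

z = (x̄ - μ₀)/(σ/√n) = (381.3 - 375)/(26.4/√185) = 3.246. Critical value: ±1.96. Since |3.246| > 1.96, Reject H₀.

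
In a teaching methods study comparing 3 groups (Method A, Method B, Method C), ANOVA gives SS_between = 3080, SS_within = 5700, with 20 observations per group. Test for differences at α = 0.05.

df_between = 2, df_within = 57. F = MS_between/MS_within = 1540.0/100.0 = 15.4. F_crit ≈ 3.159. Reject H₀. At least one mean differs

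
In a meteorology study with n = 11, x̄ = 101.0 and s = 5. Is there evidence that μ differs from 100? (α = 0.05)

t = (x̄ - μ₀)/(s/√n) = (101.0 - 100)/(5/√11) = 0.663. df = 10, critical t = ±2.228. Fail to reject H₀.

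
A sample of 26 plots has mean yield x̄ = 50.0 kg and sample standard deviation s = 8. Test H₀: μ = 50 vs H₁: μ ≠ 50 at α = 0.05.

t = (x̄ - μ₀)/(s/√n) = (50.0 - 50)/(8/√26) = 0.0. df = 25, critical t = ±2.06. Fail to reject H₀.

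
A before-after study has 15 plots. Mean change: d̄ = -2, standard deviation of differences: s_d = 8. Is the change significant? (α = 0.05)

t = d̄/(s_d/√n) = -2/(8/√15) = -0.968. df = 14, critical t = ±2.145. Fail to reject H₀.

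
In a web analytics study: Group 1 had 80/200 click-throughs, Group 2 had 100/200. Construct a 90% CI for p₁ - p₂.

p̂₁ = 0.4, p̂₂ = 0.5. Difference = -0.1. CI = (-0.181, -0.019)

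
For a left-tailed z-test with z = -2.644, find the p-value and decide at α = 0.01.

p = P(Z < -2.644) = Φ(-2.644) ≈ 0.0041. Since p < 0.01, reject H₀ (significant) at α = 0.01.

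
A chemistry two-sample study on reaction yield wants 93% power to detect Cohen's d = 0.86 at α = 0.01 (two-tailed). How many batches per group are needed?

z_{α/2} = 2.576, z_β = Φ⁻¹(0.93) = 1.476. For large effect (d = 0.86): n per group = 2(z_{α/2} + z_β)²/d² = 2(2.576 + 1.476)²/0.86² = 44.4 → 45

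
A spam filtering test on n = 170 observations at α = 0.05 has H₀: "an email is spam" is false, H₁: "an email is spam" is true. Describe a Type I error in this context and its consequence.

Type I error: rejecting H₀ when it is true — concluding that an email is spam when in fact it is not. Consequence: a legitimate email is sent to the spam folder and the user misses it.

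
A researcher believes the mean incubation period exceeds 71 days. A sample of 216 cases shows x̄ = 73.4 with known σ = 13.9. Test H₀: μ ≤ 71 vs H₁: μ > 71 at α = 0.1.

z = 2.538. Critical value: 1.28. Reject H₀.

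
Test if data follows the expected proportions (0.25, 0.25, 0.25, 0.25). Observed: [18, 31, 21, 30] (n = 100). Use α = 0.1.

Expected: [25.0, 25.0, 25.0, 25.0]. χ² = 5.04. df = 3, critical = 6.251. Fail to reject H₀.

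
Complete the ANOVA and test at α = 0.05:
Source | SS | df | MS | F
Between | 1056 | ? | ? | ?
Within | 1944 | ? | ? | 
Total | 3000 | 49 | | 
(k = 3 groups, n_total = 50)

df_between = 2, df_within = 47. MS_between = 528.0, MS_within = 41.36. F = 12.765, F_crit ≈ 3.195. Reject H₀.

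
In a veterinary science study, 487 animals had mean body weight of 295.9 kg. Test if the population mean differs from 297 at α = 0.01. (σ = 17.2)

z = (x̄ - μ₀)/(σ/√n) = (295.9 - 297)/(17.2/√487) = -1.411. Critical value: ±2.576. Since |-1.411| ≤ 2.576, Fail to reject H₀.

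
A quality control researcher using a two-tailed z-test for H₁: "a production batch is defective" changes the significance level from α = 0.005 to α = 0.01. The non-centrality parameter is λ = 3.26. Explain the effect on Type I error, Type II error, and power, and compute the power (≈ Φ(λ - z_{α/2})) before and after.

Increasing α from 0.005 to 0.01:
• Type I error rate increases (α is the Type I rate by definition).
• Critical value moves from z_{α/2} = 2.807 to 2.576, so power = Φ(λ - z_{α/2}) goes from Φ(3.26 - 2.807) = 0.675 to Φ(3.26 - 2.576) = 0.753.
• Type II error rate β = 1 - power therefore decreases (0.325 → 0.247).
Appropriate when false negatives are costly — here, shipping a defective batch — faulty products reach customers.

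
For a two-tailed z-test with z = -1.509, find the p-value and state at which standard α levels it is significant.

p = 2·P(Z > |-1.509|) = 2·(1 - Φ(1.509)) ≈ 0.1313. Not significant at any standard level.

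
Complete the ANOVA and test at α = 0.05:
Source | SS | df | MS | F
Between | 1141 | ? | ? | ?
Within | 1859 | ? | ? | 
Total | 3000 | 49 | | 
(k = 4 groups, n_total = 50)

df_between = 3, df_within = 46. MS_between = 380.33, MS_within = 40.41. F = 9.411, F_crit ≈ 2.807. Reject H₀.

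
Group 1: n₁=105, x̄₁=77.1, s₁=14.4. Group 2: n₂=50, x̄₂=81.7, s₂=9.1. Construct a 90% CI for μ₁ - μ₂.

Difference = -4.6. SE = √(14.4²/105 + 9.1²/50) = 1.906. CI = (-7.73, -1.47)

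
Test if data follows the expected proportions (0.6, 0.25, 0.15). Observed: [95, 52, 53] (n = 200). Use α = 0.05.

Expected: [120.0, 50.0, 30.0]. χ² = 22.922. df = 2, critical = 5.991. Reject H₀.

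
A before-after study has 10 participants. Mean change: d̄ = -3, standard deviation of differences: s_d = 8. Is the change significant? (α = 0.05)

t = d̄/(s_d/√n) = -3/(8/√10) = -1.186. df = 9, critical t = ±2.262. Fail to reject H₀.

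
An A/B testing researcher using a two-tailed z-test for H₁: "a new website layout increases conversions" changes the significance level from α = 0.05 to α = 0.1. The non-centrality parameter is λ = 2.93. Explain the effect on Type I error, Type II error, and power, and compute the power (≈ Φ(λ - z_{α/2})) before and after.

Increasing α from 0.05 to 0.1:
• Type I error rate increases (α is the Type I rate by definition).
• Critical value moves from z_{α/2} = 1.96 to 1.645, so power = Φ(λ - z_{α/2}) goes from Φ(2.93 - 1.96) = 0.834 to Φ(2.93 - 1.645) = 0.901.
• Type II error rate β = 1 - power therefore decreases (0.166 → 0.099).
Appropriate when false negatives are costly — here, discarding a layout that would have improved conversions — lost revenue.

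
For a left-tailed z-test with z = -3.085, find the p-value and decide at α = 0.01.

p = P(Z < -3.085) = Φ(-3.085) ≈ 0.001. Since p < 0.01, reject H₀ (significant) at α = 0.01.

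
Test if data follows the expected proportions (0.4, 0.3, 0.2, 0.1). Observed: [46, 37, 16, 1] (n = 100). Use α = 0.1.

Expected: [40.0, 30.0, 20.0, 10.0]. χ² = 11.433. df = 3, critical = 6.251. Reject H₀.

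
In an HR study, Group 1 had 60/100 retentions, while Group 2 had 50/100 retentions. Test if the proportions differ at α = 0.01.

p̂₁ = 0.6, p̂₂ = 0.5, pooled p̂ = 0.55. z = 1.421. Critical: ±2.576. Fail to reject H₀.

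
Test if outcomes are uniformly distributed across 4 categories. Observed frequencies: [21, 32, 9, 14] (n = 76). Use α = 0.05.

Expected = 19 each. χ² = Σ(O-E)²/E = 15.684. df = 3, critical value = 7.815. Reject H₀.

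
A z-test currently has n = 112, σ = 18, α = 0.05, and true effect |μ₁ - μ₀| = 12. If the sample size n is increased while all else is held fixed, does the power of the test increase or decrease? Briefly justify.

Power increases: a larger n shrinks the standard error σ/√n, moving the sampling distribution under H₁ further from the critical value.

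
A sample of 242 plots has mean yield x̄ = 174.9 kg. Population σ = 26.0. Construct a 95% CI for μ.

CI = x̄ ± z*(σ/√n) = 174.9 ± 1.96(26.0/√242) = 174.9 ± 3.28 = (171.62, 178.18)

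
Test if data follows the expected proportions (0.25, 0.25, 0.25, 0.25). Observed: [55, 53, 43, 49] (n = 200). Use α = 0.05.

Expected: [50.0, 50.0, 50.0, 50.0]. χ² = 1.68. df = 3, critical = 7.815. Fail to reject H₀.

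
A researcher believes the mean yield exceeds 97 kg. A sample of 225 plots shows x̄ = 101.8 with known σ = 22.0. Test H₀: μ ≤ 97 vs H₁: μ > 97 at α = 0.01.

z = 3.273. Critical value: 2.33. Reject H₀.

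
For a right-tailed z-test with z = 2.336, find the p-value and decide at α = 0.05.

p = P(Z > 2.336) = 1 - Φ(2.336) ≈ 0.0097. Since p < 0.05, reject H₀ (significant) at α = 0.05.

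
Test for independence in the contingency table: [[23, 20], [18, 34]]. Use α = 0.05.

χ² = 3.417. df = 1, critical = 3.841. Fail to reject H₀. No evidence of dependence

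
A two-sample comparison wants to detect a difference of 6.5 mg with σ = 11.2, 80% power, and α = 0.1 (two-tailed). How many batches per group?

n per group = 2(z_α/2 + z_β)²σ²/d² = 2×(1.645 + 0.84)²×11.2²/6.5² = 36.7 → n = 37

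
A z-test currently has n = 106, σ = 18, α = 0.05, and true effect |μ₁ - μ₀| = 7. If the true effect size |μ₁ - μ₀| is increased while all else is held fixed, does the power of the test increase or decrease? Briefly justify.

Power increases: a larger true effect increases the non-centrality λ = |μ₁ - μ₀|/(σ/√n).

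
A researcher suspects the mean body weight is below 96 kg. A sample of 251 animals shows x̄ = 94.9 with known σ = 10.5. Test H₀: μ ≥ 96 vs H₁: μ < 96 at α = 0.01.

z = -1.66. Critical value: -2.33. Fail to reject H₀.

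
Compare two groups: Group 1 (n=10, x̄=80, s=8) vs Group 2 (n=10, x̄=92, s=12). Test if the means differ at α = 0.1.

Pooled sp = 10.2. t = -2.631, df = 18. Critical t = ±1.734. Reject H₀.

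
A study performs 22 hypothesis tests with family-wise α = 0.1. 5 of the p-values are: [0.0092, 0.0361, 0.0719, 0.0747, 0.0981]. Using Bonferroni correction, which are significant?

Bonferroni α = 0.1/22 = 0.00455. None of the given p-values are significant.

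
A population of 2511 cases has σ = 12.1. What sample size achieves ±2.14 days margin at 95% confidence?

Without FPC: n₀ = (1.96×12.1/2.14)² = 122.816. With FPC: n = n₀N/(n₀+N-1) = 117.1 → n = 118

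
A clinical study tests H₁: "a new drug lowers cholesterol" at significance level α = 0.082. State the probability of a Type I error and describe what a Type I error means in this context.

P(Type I error) = α = 0.082. A Type I error is rejecting H₀ when H₀ is actually true (false positive) — here, concluding that a new drug lowers cholesterol when in fact this is not the case. Consequence: approving an ineffective drug — patients take a useless medication and may skip effective alternatives.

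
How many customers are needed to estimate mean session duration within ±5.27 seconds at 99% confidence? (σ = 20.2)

n = (z*σ/E)² = (2.576×20.2/5.27)² = 97.5 → n = 98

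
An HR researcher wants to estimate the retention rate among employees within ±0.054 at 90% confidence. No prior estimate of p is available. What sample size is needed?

Conservative approach: use p = 0.5 (maximizes p(1-p) = 0.25). n = z²(0.25)/E² = 1.645²×0.25/0.054² = 232.0 → n = 232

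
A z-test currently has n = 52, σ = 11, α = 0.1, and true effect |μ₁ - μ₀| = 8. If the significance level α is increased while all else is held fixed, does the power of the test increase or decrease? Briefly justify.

Power increases: a larger α lowers the critical value, so more of the H₁ sampling distribution falls in the rejection region.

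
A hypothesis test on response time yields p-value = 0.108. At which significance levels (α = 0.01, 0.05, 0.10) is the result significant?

p = 0.108. Not significant at any of the given levels.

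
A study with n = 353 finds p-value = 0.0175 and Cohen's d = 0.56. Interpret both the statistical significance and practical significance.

Statistically significant (p = 0.0175 < 0.05). Cohen's d = 0.56 indicates a medium effect size. Both statistical and practical significance should be considered.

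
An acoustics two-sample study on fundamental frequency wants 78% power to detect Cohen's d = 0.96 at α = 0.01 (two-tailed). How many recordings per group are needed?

z_{α/2} = 2.576, z_β = Φ⁻¹(0.78) = 0.772. For large effect (d = 0.96): n per group = 2(z_{α/2} + z_β)²/d² = 2(2.576 + 0.772)²/0.96² = 24.3 → 25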